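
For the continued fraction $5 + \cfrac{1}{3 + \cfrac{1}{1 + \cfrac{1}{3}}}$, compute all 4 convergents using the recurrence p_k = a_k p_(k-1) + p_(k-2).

5/1, 16/3, 21/4, 79/15

Using the convergent recurrence p_i = a_i*p_{i-1} + p_{i-2}, q_i = a_i*q_{i-1} + q_{i-2} with p_{-2}=0, p_{-1}=1, q_{-2}=1, q_{-1}=0:
  i=0: a_0=5, p_0 = 5*1 + 0 = 5, q_0 = 5*0 + 1 = 1.
  i=1: a_1=3, p_1 = 3*5 + 1 = 16, q_1 = 3*1 + 0 = 3.
  i=2: a_2=1, p_2 = 1*16 + 5 = 21, q_2 = 1*3 + 1 = 4.
  i=3: a_3=3, p_3 = 3*21 + 16 = 79, q_3 = 3*4 + 3 = 15.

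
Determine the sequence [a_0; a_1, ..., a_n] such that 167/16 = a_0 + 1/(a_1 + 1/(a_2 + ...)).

[10; 2, 3, 2]

Run the Euclidean algorithm on 167 and 16; the successive quotients are the partial quotients a_0, a_1, ... (each step inverts the fractional part left over by the previous one):
  167 = 10*16 + 7, so a_0 = 10.
  16 = 2*7 + 2, so a_1 = 2.
  7 = 3*2 + 1, so a_2 = 3.
  2 = 2*1 + 0, so a_3 = 2.
The remainder reaches 0 after 4 divisions, so the expansion has 4 partial quotients, read off in order.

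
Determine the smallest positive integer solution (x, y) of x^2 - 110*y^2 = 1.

(x, y) = (21, 2)

First expand sqrt(110) as a continued fraction. With x_i = (sqrt(110) + m_i)/d_i and (m_0, d_0) = (0, 1): a_0 = floor(sqrt(110)) = 10, since 10^2 = 100 <= 110 < 121 = 11^2.
Iterate m_{i+1} = d_i*a_i - m_i, d_{i+1} = (110 - m_{i+1}^2)/d_i, a_{i+1} = floor((a_0 + m_{i+1})/d_{i+1}):
  m_1 = 1*10 - 0 = 10, d_1 = (110 - 10^2)/1 = 10/1 = 10, a_1 = floor((10 + 10)/10) = 2.
  m_2 = 10*2 - 10 = 10, d_2 = (110 - 10^2)/10 = 10/10 = 1, a_2 = floor((10 + 10)/1) = 20.
  m_3 = 1*20 - 10 = 10, d_3 = (110 - 10^2)/1 = 10/1 = 10: (m_3, d_3) = (m_1, d_1) = (10, 10), so from here the quotients repeat a_1, a_2; the period length is 2.
So sqrt(110) = [10; (2, 20)] with period length k = 2.
k is even, so the fundamental solution of x^2 - 110y^2 = 1 is (p_{k-1}, q_{k-1}) = (p_1, q_1); compute convergents through index 1.
Convergents (p_i = a_i*p_{i-1} + p_{i-2}, q_i = a_i*q_{i-1} + q_{i-2} with p_{-2}=0, p_{-1}=1, q_{-2}=1, q_{-1}=0):
  i=0: a_0=10, p_0 = 10*1 + 0 = 10, q_0 = 10*0 + 1 = 1.
  i=1: a_1=2, p_1 = 2*10 + 1 = 21, q_1 = 2*1 + 0 = 2.
Check: 21^2 - 110*2^2 = 441 - 440 = 1, so (x, y) = (21, 2) solves the equation, and by the theorem it is the least positive solution.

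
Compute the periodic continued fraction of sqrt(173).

[13; (6, 1, 1, 6, 26)]

Write x_i = (sqrt(173) + m_i)/d_i with (m_0, d_0) = (0, 1). a_0 = floor(sqrt(173)) = 13, since 13^2 = 169 <= 173 < 196 = 14^2.
Iterate m_{i+1} = d_i*a_i - m_i, d_{i+1} = (173 - m_{i+1}^2)/d_i, a_{i+1} = floor((a_0 + m_{i+1})/d_{i+1}):
  m_1 = 1*13 - 0 = 13, d_1 = (173 - 13^2)/1 = 4/1 = 4, a_1 = floor((13 + 13)/4) = 6.
  m_2 = 4*6 - 13 = 11, d_2 = (173 - 11^2)/4 = 52/4 = 13, a_2 = floor((13 + 11)/13) = 1.
  m_3 = 13*1 - 11 = 2, d_3 = (173 - 2^2)/13 = 169/13 = 13, a_3 = floor((13 + 2)/13) = 1.
  m_4 = 13*1 - 2 = 11, d_4 = (173 - 11^2)/13 = 52/13 = 4, a_4 = floor((13 + 11)/4) = 6.
  m_5 = 4*6 - 11 = 13, d_5 = (173 - 13^2)/4 = 4/4 = 1, a_5 = floor((13 + 13)/1) = 26.
  m_6 = 1*26 - 13 = 13, d_6 = (173 - 13^2)/1 = 4/1 = 4: (m_6, d_6) = (m_1, d_1) = (13, 4), so from here the quotients repeat a_1, ..., a_5; the period length is 5.
Hence the expansion of sqrt(173) is a_0 = 13 followed by the repeating block 6, 1, 1, 6, 26 (period 5).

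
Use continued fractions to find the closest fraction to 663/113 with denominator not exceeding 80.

399/68

Expand x = 663/113 as a continued fraction with the Euclidean algorithm:
  663 = 5*113 + 98, so a_0 = 5.
  113 = 1*98 + 15, so a_1 = 1.
  98 = 6*15 + 8, so a_2 = 6.
  15 = 1*8 + 7, so a_3 = 1.
  8 = 1*7 + 1, so a_4 = 1.
  7 = 7*1 + 0, so a_5 = 7.
so x = [5; 1, 6, 1, 1, 7].
Convergents (p_i = a_i*p_{i-1} + p_{i-2}, q_i = a_i*q_{i-1} + q_{i-2} with p_{-2}=0, p_{-1}=1, q_{-2}=1, q_{-1}=0), until the denominator exceeds 80:
  i=0: a_0=5, p_0 = 5*1 + 0 = 5, q_0 = 5*0 + 1 = 1.
  i=1: a_1=1, p_1 = 1*5 + 1 = 6, q_1 = 1*1 + 0 = 1.
  i=2: a_2=6, p_2 = 6*6 + 5 = 41, q_2 = 6*1 + 1 = 7.
  i=3: a_3=1, p_3 = 1*41 + 6 = 47, q_3 = 1*7 + 1 = 8.
  i=4: a_4=1, p_4 = 1*47 + 41 = 88, q_4 = 1*8 + 7 = 15.
  i=5: a_5=7, p_5 = 7*88 + 47 = 663, q_5 = 7*15 + 8 = 113.
q_5 = 113 > 80, so the last convergent with denominator <= 80 is p_4/q_4 = 88/15.
The closest fraction with denominator <= 80 is either p_4/q_4 or the intermediate fraction (k*p_4 + p_3)/(k*q_4 + q_3) with the largest k >= 1 whose denominator stays <= 80; these approach x as k grows, and every other convergent or intermediate fraction in range is farther away.
Largest k: floor((80 - q_3)/q_4) = floor((80 - 8)/15) = 4.
That gives (4*88 + 47)/(4*15 + 8) = 399/68.
Compare the errors: |x - 88/15| = |663*15 - 88*113|/(113*15) = 1/1695, and |x - 399/68| = |663*68 - 399*113|/(113*68) = 3/7684.
Cross-multiplying, 3*1695 = 5085 < 7684 = 1*7684, so 3/7684 is smaller: the intermediate fraction 399/68 is closer to x than 88/15.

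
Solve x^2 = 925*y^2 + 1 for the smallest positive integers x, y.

First expand sqrt(925) as a continued fraction. With x_i = (sqrt(925) + m_i)/d_i and (m_0, d_0) = (0, 1): a_0 = floor(sqrt(925)) = 30, since 30^2 = 900 <= 925 < 961 = 31^2.
Iterate m_{i+1} = d_i*a_i - m_i, d_{i+1} = (925 - m_{i+1}^2)/d_i, a_{i+1} = floor((a_0 + m_{i+1})/d_{i+1}):
  m_1 = 1*30 - 0 = 30, d_1 = (925 - 30^2)/1 = 25/1 = 25, a_1 = floor((30 + 30)/25) = 2.
  m_2 = 25*2 - 30 = 20, d_2 = (925 - 20^2)/25 = 525/25 = 21, a_2 = floor((30 + 20)/21) = 2.
  m_3 = 21*2 - 20 = 22, d_3 = (925 - 22^2)/21 = 441/21 = 21, a_3 = floor((30 + 22)/21) = 2.
  m_4 = 21*2 - 22 = 20, d_4 = (925 - 20^2)/21 = 525/21 = 25, a_4 = floor((30 + 20)/25) = 2.
  m_5 = 25*2 - 20 = 30, d_5 = (925 - 30^2)/25 = 25/25 = 1, a_5 = floor((30 + 30)/1) = 60.
  m_6 = 1*60 - 30 = 30, d_6 = (925 - 30^2)/1 = 25/1 = 25: (m_6, d_6) = (m_1, d_1) = (30, 25), so from here the quotients repeat a_1, ..., a_5; the period length is 5.
So sqrt(925) = [30; (2, 2, 2, 2, 60)] with period length k = 5.
k is odd, so (p_{k-1}, q_{k-1}) only solves x^2 - 925y^2 = -1 and the fundamental solution of x^2 - 925y^2 = 1 is (p_{2k-1}, q_{2k-1}) = (p_9, q_9); compute convergents through index 9, running through the period twice.
Convergents (p_i = a_i*p_{i-1} + p_{i-2}, q_i = a_i*q_{i-1} + q_{i-2} with p_{-2}=0, p_{-1}=1, q_{-2}=1, q_{-1}=0):
  i=0: a_0=30, p_0 = 30*1 + 0 = 30, q_0 = 30*0 + 1 = 1.
  i=1: a_1=2, p_1 = 2*30 + 1 = 61, q_1 = 2*1 + 0 = 2.
  i=2: a_2=2, p_2 = 2*61 + 30 = 152, q_2 = 2*2 + 1 = 5.
  i=3: a_3=2, p_3 = 2*152 + 61 = 365, q_3 = 2*5 + 2 = 12.
  i=4: a_4=2, p_4 = 2*365 + 152 = 882, q_4 = 2*12 + 5 = 29.
  i=5: a_5=60, p_5 = 60*882 + 365 = 53285, q_5 = 60*29 + 12 = 1752.
  i=6: a_6=2, p_6 = 2*53285 + 882 = 107452, q_6 = 2*1752 + 29 = 3533.
  i=7: a_7=2, p_7 = 2*107452 + 53285 = 268189, q_7 = 2*3533 + 1752 = 8818.
  i=8: a_8=2, p_8 = 2*268189 + 107452 = 643830, q_8 = 2*8818 + 3533 = 21169.
  i=9: a_9=2, p_9 = 2*643830 + 268189 = 1555849, q_9 = 2*21169 + 8818 = 51156.
Indeed p_4^2 - 925*q_4^2 = 777924 - 777925 = -1, not +1.
Check: 1555849^2 - 925*51156^2 = 2420666110801 - 2420666110800 = 1, so (x, y) = (1555849, 51156) solves the equation, and by the theorem it is the least positive solution.

(x, y) = (1555849, 51156)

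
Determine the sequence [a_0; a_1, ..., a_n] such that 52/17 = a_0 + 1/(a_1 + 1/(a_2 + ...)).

[3; 17]

Run the Euclidean algorithm on 52 and 17; the successive quotients are the partial quotients a_0, a_1, ... (each step inverts the fractional part left over by the previous one):
  52 = 3*17 + 1, so a_0 = 3.
  17 = 17*1 + 0, so a_1 = 17.
The remainder reaches 0 after 2 divisions, so the expansion has 2 partial quotients, read off in order.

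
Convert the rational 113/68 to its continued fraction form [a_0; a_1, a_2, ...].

Run the Euclidean algorithm on 113 and 68; the successive quotients are the partial quotients a_0, a_1, ... (each step inverts the fractional part left over by the previous one):
  113 = 1*68 + 45, so a_0 = 1.
  68 = 1*45 + 23, so a_1 = 1.
  45 = 1*23 + 22, so a_2 = 1.
  23 = 1*22 + 1, so a_3 = 1.
  22 = 22*1 + 0, so a_4 = 22.
The remainder reaches 0 after 5 divisions, so the expansion has 5 partial quotients, read off in order.

[1; 1, 1, 1, 22]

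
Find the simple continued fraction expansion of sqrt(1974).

[44; (2, 3, 17, 2, 17, 3, 2, 88)]

Write x_i = (sqrt(1974) + m_i)/d_i with (m_0, d_0) = (0, 1). a_0 = floor(sqrt(1974)) = 44, since 44^2 = 1936 <= 1974 < 2025 = 45^2.
Iterate m_{i+1} = d_i*a_i - m_i, d_{i+1} = (1974 - m_{i+1}^2)/d_i, a_{i+1} = floor((a_0 + m_{i+1})/d_{i+1}):
  m_1 = 1*44 - 0 = 44, d_1 = (1974 - 44^2)/1 = 38/1 = 38, a_1 = floor((44 + 44)/38) = 2.
  m_2 = 38*2 - 44 = 32, d_2 = (1974 - 32^2)/38 = 950/38 = 25, a_2 = floor((44 + 32)/25) = 3.
  m_3 = 25*3 - 32 = 43, d_3 = (1974 - 43^2)/25 = 125/25 = 5, a_3 = floor((44 + 43)/5) = 17.
  m_4 = 5*17 - 43 = 42, d_4 = (1974 - 42^2)/5 = 210/5 = 42, a_4 = floor((44 + 42)/42) = 2.
  m_5 = 42*2 - 42 = 42, d_5 = (1974 - 42^2)/42 = 210/42 = 5, a_5 = floor((44 + 42)/5) = 17.
  m_6 = 5*17 - 42 = 43, d_6 = (1974 - 43^2)/5 = 125/5 = 25, a_6 = floor((44 + 43)/25) = 3.
  m_7 = 25*3 - 43 = 32, d_7 = (1974 - 32^2)/25 = 950/25 = 38, a_7 = floor((44 + 32)/38) = 2.
  m_8 = 38*2 - 32 = 44, d_8 = (1974 - 44^2)/38 = 38/38 = 1, a_8 = floor((44 + 44)/1) = 88.
  m_9 = 1*88 - 44 = 44, d_9 = (1974 - 44^2)/1 = 38/1 = 38: (m_9, d_9) = (m_1, d_1) = (44, 38), so from here the quotients repeat a_1, ..., a_8; the period length is 8.
Hence the expansion of sqrt(1974) is a_0 = 44 followed by the repeating block 2, 3, 17, 2, 17, 3, 2, 88 (period 8).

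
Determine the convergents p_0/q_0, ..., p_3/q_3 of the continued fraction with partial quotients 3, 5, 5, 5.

3/1, 16/5, 83/26, 431/135

Using the convergent recurrence p_i = a_i*p_{i-1} + p_{i-2}, q_i = a_i*q_{i-1} + q_{i-2} with p_{-2}=0, p_{-1}=1, q_{-2}=1, q_{-1}=0:
  i=0: a_0=3, p_0 = 3*1 + 0 = 3, q_0 = 3*0 + 1 = 1.
  i=1: a_1=5, p_1 = 5*3 + 1 = 16, q_1 = 5*1 + 0 = 5.
  i=2: a_2=5, p_2 = 5*16 + 3 = 83, q_2 = 5*5 + 1 = 26.
  i=3: a_3=5, p_3 = 5*83 + 16 = 431, q_3 = 5*26 + 5 = 135.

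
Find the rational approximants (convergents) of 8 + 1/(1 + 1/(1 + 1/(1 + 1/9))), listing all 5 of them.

Using the convergent recurrence p_i = a_i*p_{i-1} + p_{i-2}, q_i = a_i*q_{i-1} + q_{i-2} with p_{-2}=0, p_{-1}=1, q_{-2}=1, q_{-1}=0:
  i=0: a_0=8, p_0 = 8*1 + 0 = 8, q_0 = 8*0 + 1 = 1.
  i=1: a_1=1, p_1 = 1*8 + 1 = 9, q_1 = 1*1 + 0 = 1.
  i=2: a_2=1, p_2 = 1*9 + 8 = 17, q_2 = 1*1 + 1 = 2.
  i=3: a_3=1, p_3 = 1*17 + 9 = 26, q_3 = 1*2 + 1 = 3.
  i=4: a_4=9, p_4 = 9*26 + 17 = 251, q_4 = 9*3 + 2 = 29.

8/1, 9/1, 17/2, 26/3, 251/29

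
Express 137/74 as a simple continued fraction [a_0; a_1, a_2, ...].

Run the Euclidean algorithm on 137 and 74; the successive quotients are the partial quotients a_0, a_1, ... (each step inverts the fractional part left over by the previous one):
  137 = 1*74 + 63, so a_0 = 1.
  74 = 1*63 + 11, so a_1 = 1.
  63 = 5*11 + 8, so a_2 = 5.
  11 = 1*8 + 3, so a_3 = 1.
  8 = 2*3 + 2, so a_4 = 2.
  3 = 1*2 + 1, so a_5 = 1.
  2 = 2*1 + 0, so a_6 = 2.
The remainder reaches 0 after 7 divisions, so the expansion has 7 partial quotients, read off in order.

[1; 1, 5, 1, 2, 1, 2]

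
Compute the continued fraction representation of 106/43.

[2; 2, 6, 1, 2]

Run the Euclidean algorithm on 106 and 43; the successive quotients are the partial quotients a_0, a_1, ... (each step inverts the fractional part left over by the previous one):
  106 = 2*43 + 20, so a_0 = 2.
  43 = 2*20 + 3, so a_1 = 2.
  20 = 6*3 + 2, so a_2 = 6.
  3 = 1*2 + 1, so a_3 = 1.
  2 = 2*1 + 0, so a_4 = 2.
The remainder reaches 0 after 5 divisions, so the expansion has 5 partial quotients, read off in order.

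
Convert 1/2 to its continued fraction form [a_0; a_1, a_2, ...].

[0; 2]

Run the Euclidean algorithm on 1 and 2; the successive quotients are the partial quotients a_0, a_1, ... (each step inverts the fractional part left over by the previous one):
  1 = 0*2 + 1, so a_0 = 0.
  2 = 2*1 + 0, so a_1 = 2.
The remainder reaches 0 after 2 divisions, so the expansion has 2 partial quotients, read off in order.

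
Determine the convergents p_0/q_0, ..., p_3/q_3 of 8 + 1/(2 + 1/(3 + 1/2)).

Using the convergent recurrence p_i = a_i*p_{i-1} + p_{i-2}, q_i = a_i*q_{i-1} + q_{i-2} with p_{-2}=0, p_{-1}=1, q_{-2}=1, q_{-1}=0:
  i=0: a_0=8, p_0 = 8*1 + 0 = 8, q_0 = 8*0 + 1 = 1.
  i=1: a_1=2, p_1 = 2*8 + 1 = 17, q_1 = 2*1 + 0 = 2.
  i=2: a_2=3, p_2 = 3*17 + 8 = 59, q_2 = 3*2 + 1 = 7.
  i=3: a_3=2, p_3 = 2*59 + 17 = 135, q_3 = 2*7 + 2 = 16.

8/1, 17/2, 59/7, 135/16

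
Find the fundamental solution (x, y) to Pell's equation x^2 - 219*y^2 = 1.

(x, y) = (74, 5)

First expand sqrt(219) as a continued fraction. With x_i = (sqrt(219) + m_i)/d_i and (m_0, d_0) = (0, 1): a_0 = floor(sqrt(219)) = 14, since 14^2 = 196 <= 219 < 225 = 15^2.
Iterate m_{i+1} = d_i*a_i - m_i, d_{i+1} = (219 - m_{i+1}^2)/d_i, a_{i+1} = floor((a_0 + m_{i+1})/d_{i+1}):
  m_1 = 1*14 - 0 = 14, d_1 = (219 - 14^2)/1 = 23/1 = 23, a_1 = floor((14 + 14)/23) = 1.
  m_2 = 23*1 - 14 = 9, d_2 = (219 - 9^2)/23 = 138/23 = 6, a_2 = floor((14 + 9)/6) = 3.
  m_3 = 6*3 - 9 = 9, d_3 = (219 - 9^2)/6 = 138/6 = 23, a_3 = floor((14 + 9)/23) = 1.
  m_4 = 23*1 - 9 = 14, d_4 = (219 - 14^2)/23 = 23/23 = 1, a_4 = floor((14 + 14)/1) = 28.
  m_5 = 1*28 - 14 = 14, d_5 = (219 - 14^2)/1 = 23/1 = 23: (m_5, d_5) = (m_1, d_1) = (14, 23), so from here the quotients repeat a_1, ..., a_4; the period length is 4.
So sqrt(219) = [14; (1, 3, 1, 28)] with period length k = 4.
k is even, so the fundamental solution of x^2 - 219y^2 = 1 is (p_{k-1}, q_{k-1}) = (p_3, q_3); compute convergents through index 3.
Convergents (p_i = a_i*p_{i-1} + p_{i-2}, q_i = a_i*q_{i-1} + q_{i-2} with p_{-2}=0, p_{-1}=1, q_{-2}=1, q_{-1}=0):
  i=0: a_0=14, p_0 = 14*1 + 0 = 14, q_0 = 14*0 + 1 = 1.
  i=1: a_1=1, p_1 = 1*14 + 1 = 15, q_1 = 1*1 + 0 = 1.
  i=2: a_2=3, p_2 = 3*15 + 14 = 59, q_2 = 3*1 + 1 = 4.
  i=3: a_3=1, p_3 = 1*59 + 15 = 74, q_3 = 1*4 + 1 = 5.
Check: 74^2 - 219*5^2 = 5476 - 5475 = 1, so (x, y) = (74, 5) solves the equation, and by the theorem it is the least positive solution.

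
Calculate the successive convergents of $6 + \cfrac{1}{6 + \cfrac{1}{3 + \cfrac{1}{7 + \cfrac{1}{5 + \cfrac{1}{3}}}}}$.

Using the convergent recurrence p_i = a_i*p_{i-1} + p_{i-2}, q_i = a_i*q_{i-1} + q_{i-2} with p_{-2}=0, p_{-1}=1, q_{-2}=1, q_{-1}=0:
  i=0: a_0=6, p_0 = 6*1 + 0 = 6, q_0 = 6*0 + 1 = 1.
  i=1: a_1=6, p_1 = 6*6 + 1 = 37, q_1 = 6*1 + 0 = 6.
  i=2: a_2=3, p_2 = 3*37 + 6 = 117, q_2 = 3*6 + 1 = 19.
  i=3: a_3=7, p_3 = 7*117 + 37 = 856, q_3 = 7*19 + 6 = 139.
  i=4: a_4=5, p_4 = 5*856 + 117 = 4397, q_4 = 5*139 + 19 = 714.
  i=5: a_5=3, p_5 = 3*4397 + 856 = 14047, q_5 = 3*714 + 139 = 2281.

6/1, 37/6, 117/19, 856/139, 4397/714, 14047/2281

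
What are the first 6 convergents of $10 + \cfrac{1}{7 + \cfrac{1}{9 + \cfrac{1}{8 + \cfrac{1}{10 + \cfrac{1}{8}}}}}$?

Using the convergent recurrence p_i = a_i*p_{i-1} + p_{i-2}, q_i = a_i*q_{i-1} + q_{i-2} with p_{-2}=0, p_{-1}=1, q_{-2}=1, q_{-1}=0:
  i=0: a_0=10, p_0 = 10*1 + 0 = 10, q_0 = 10*0 + 1 = 1.
  i=1: a_1=7, p_1 = 7*10 + 1 = 71, q_1 = 7*1 + 0 = 7.
  i=2: a_2=9, p_2 = 9*71 + 10 = 649, q_2 = 9*7 + 1 = 64.
  i=3: a_3=8, p_3 = 8*649 + 71 = 5263, q_3 = 8*64 + 7 = 519.
  i=4: a_4=10, p_4 = 10*5263 + 649 = 53279, q_4 = 10*519 + 64 = 5254.
  i=5: a_5=8, p_5 = 8*53279 + 5263 = 431495, q_5 = 8*5254 + 519 = 42551.

10/1, 71/7, 649/64, 5263/519, 53279/5254, 431495/42551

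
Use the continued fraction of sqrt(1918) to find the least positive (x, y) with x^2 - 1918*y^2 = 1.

(x, y) = (416753, 9516)

First expand sqrt(1918) as a continued fraction. With x_i = (sqrt(1918) + m_i)/d_i and (m_0, d_0) = (0, 1): a_0 = floor(sqrt(1918)) = 43, since 43^2 = 1849 <= 1918 < 1936 = 44^2.
Iterate m_{i+1} = d_i*a_i - m_i, d_{i+1} = (1918 - m_{i+1}^2)/d_i, a_{i+1} = floor((a_0 + m_{i+1})/d_{i+1}):
  m_1 = 1*43 - 0 = 43, d_1 = (1918 - 43^2)/1 = 69/1 = 69, a_1 = floor((43 + 43)/69) = 1.
  m_2 = 69*1 - 43 = 26, d_2 = (1918 - 26^2)/69 = 1242/69 = 18, a_2 = floor((43 + 26)/18) = 3.
  m_3 = 18*3 - 26 = 28, d_3 = (1918 - 28^2)/18 = 1134/18 = 63, a_3 = floor((43 + 28)/63) = 1.
  m_4 = 63*1 - 28 = 35, d_4 = (1918 - 35^2)/63 = 693/63 = 11, a_4 = floor((43 + 35)/11) = 7.
  m_5 = 11*7 - 35 = 42, d_5 = (1918 - 42^2)/11 = 154/11 = 14, a_5 = floor((43 + 42)/14) = 6.
  m_6 = 14*6 - 42 = 42, d_6 = (1918 - 42^2)/14 = 154/14 = 11, a_6 = floor((43 + 42)/11) = 7.
  m_7 = 11*7 - 42 = 35, d_7 = (1918 - 35^2)/11 = 693/11 = 63, a_7 = floor((43 + 35)/63) = 1.
  m_8 = 63*1 - 35 = 28, d_8 = (1918 - 28^2)/63 = 1134/63 = 18, a_8 = floor((43 + 28)/18) = 3.
  m_9 = 18*3 - 28 = 26, d_9 = (1918 - 26^2)/18 = 1242/18 = 69, a_9 = floor((43 + 26)/69) = 1.
  m_10 = 69*1 - 26 = 43, d_10 = (1918 - 43^2)/69 = 69/69 = 1, a_10 = floor((43 + 43)/1) = 86.
  m_11 = 1*86 - 43 = 43, d_11 = (1918 - 43^2)/1 = 69/1 = 69: (m_11, d_11) = (m_1, d_1) = (43, 69), so from here the quotients repeat a_1, ..., a_10; the period length is 10.
So sqrt(1918) = [43; (1, 3, 1, 7, 6, 7, 1, 3, 1, 86)] with period length k = 10.
k is even, so the fundamental solution of x^2 - 1918y^2 = 1 is (p_{k-1}, q_{k-1}) = (p_9, q_9); compute convergents through index 9.
Convergents (p_i = a_i*p_{i-1} + p_{i-2}, q_i = a_i*q_{i-1} + q_{i-2} with p_{-2}=0, p_{-1}=1, q_{-2}=1, q_{-1}=0):
  i=0: a_0=43, p_0 = 43*1 + 0 = 43, q_0 = 43*0 + 1 = 1.
  i=1: a_1=1, p_1 = 1*43 + 1 = 44, q_1 = 1*1 + 0 = 1.
  i=2: a_2=3, p_2 = 3*44 + 43 = 175, q_2 = 3*1 + 1 = 4.
  i=3: a_3=1, p_3 = 1*175 + 44 = 219, q_3 = 1*4 + 1 = 5.
  i=4: a_4=7, p_4 = 7*219 + 175 = 1708, q_4 = 7*5 + 4 = 39.
  i=5: a_5=6, p_5 = 6*1708 + 219 = 10467, q_5 = 6*39 + 5 = 239.
  i=6: a_6=7, p_6 = 7*10467 + 1708 = 74977, q_6 = 7*239 + 39 = 1712.
  i=7: a_7=1, p_7 = 1*74977 + 10467 = 85444, q_7 = 1*1712 + 239 = 1951.
  i=8: a_8=3, p_8 = 3*85444 + 74977 = 331309, q_8 = 3*1951 + 1712 = 7565.
  i=9: a_9=1, p_9 = 1*331309 + 85444 = 416753, q_9 = 1*7565 + 1951 = 9516.
Check: 416753^2 - 1918*9516^2 = 173683063009 - 173683063008 = 1, so (x, y) = (416753, 9516) solves the equation, and by the theorem it is the least positive solution.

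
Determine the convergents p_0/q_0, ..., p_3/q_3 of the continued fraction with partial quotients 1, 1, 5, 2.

1/1, 2/1, 11/6, 24/13

Using the convergent recurrence p_i = a_i*p_{i-1} + p_{i-2}, q_i = a_i*q_{i-1} + q_{i-2} with p_{-2}=0, p_{-1}=1, q_{-2}=1, q_{-1}=0:
  i=0: a_0=1, p_0 = 1*1 + 0 = 1, q_0 = 1*0 + 1 = 1.
  i=1: a_1=1, p_1 = 1*1 + 1 = 2, q_1 = 1*1 + 0 = 1.
  i=2: a_2=5, p_2 = 5*2 + 1 = 11, q_2 = 5*1 + 1 = 6.
  i=3: a_3=2, p_3 = 2*11 + 2 = 24, q_3 = 2*6 + 1 = 13.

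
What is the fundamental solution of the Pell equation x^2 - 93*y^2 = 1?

(x, y) = (12151, 1260)

First expand sqrt(93) as a continued fraction. With x_i = (sqrt(93) + m_i)/d_i and (m_0, d_0) = (0, 1): a_0 = floor(sqrt(93)) = 9, since 9^2 = 81 <= 93 < 100 = 10^2.
Iterate m_{i+1} = d_i*a_i - m_i, d_{i+1} = (93 - m_{i+1}^2)/d_i, a_{i+1} = floor((a_0 + m_{i+1})/d_{i+1}):
  m_1 = 1*9 - 0 = 9, d_1 = (93 - 9^2)/1 = 12/1 = 12, a_1 = floor((9 + 9)/12) = 1.
  m_2 = 12*1 - 9 = 3, d_2 = (93 - 3^2)/12 = 84/12 = 7, a_2 = floor((9 + 3)/7) = 1.
  m_3 = 7*1 - 3 = 4, d_3 = (93 - 4^2)/7 = 77/7 = 11, a_3 = floor((9 + 4)/11) = 1.
  m_4 = 11*1 - 4 = 7, d_4 = (93 - 7^2)/11 = 44/11 = 4, a_4 = floor((9 + 7)/4) = 4.
  m_5 = 4*4 - 7 = 9, d_5 = (93 - 9^2)/4 = 12/4 = 3, a_5 = floor((9 + 9)/3) = 6.
  m_6 = 3*6 - 9 = 9, d_6 = (93 - 9^2)/3 = 12/3 = 4, a_6 = floor((9 + 9)/4) = 4.
  m_7 = 4*4 - 9 = 7, d_7 = (93 - 7^2)/4 = 44/4 = 11, a_7 = floor((9 + 7)/11) = 1.
  m_8 = 11*1 - 7 = 4, d_8 = (93 - 4^2)/11 = 77/11 = 7, a_8 = floor((9 + 4)/7) = 1.
  m_9 = 7*1 - 4 = 3, d_9 = (93 - 3^2)/7 = 84/7 = 12, a_9 = floor((9 + 3)/12) = 1.
  m_10 = 12*1 - 3 = 9, d_10 = (93 - 9^2)/12 = 12/12 = 1, a_10 = floor((9 + 9)/1) = 18.
  m_11 = 1*18 - 9 = 9, d_11 = (93 - 9^2)/1 = 12/1 = 12: (m_11, d_11) = (m_1, d_1) = (9, 12), so from here the quotients repeat a_1, ..., a_10; the period length is 10.
So sqrt(93) = [9; (1, 1, 1, 4, 6, 4, 1, 1, 1, 18)] with period length k = 10.
k is even, so the fundamental solution of x^2 - 93y^2 = 1 is (p_{k-1}, q_{k-1}) = (p_9, q_9); compute convergents through index 9.
Convergents (p_i = a_i*p_{i-1} + p_{i-2}, q_i = a_i*q_{i-1} + q_{i-2} with p_{-2}=0, p_{-1}=1, q_{-2}=1, q_{-1}=0):
  i=0: a_0=9, p_0 = 9*1 + 0 = 9, q_0 = 9*0 + 1 = 1.
  i=1: a_1=1, p_1 = 1*9 + 1 = 10, q_1 = 1*1 + 0 = 1.
  i=2: a_2=1, p_2 = 1*10 + 9 = 19, q_2 = 1*1 + 1 = 2.
  i=3: a_3=1, p_3 = 1*19 + 10 = 29, q_3 = 1*2 + 1 = 3.
  i=4: a_4=4, p_4 = 4*29 + 19 = 135, q_4 = 4*3 + 2 = 14.
  i=5: a_5=6, p_5 = 6*135 + 29 = 839, q_5 = 6*14 + 3 = 87.
  i=6: a_6=4, p_6 = 4*839 + 135 = 3491, q_6 = 4*87 + 14 = 362.
  i=7: a_7=1, p_7 = 1*3491 + 839 = 4330, q_7 = 1*362 + 87 = 449.
  i=8: a_8=1, p_8 = 1*4330 + 3491 = 7821, q_8 = 1*449 + 362 = 811.
  i=9: a_9=1, p_9 = 1*7821 + 4330 = 12151, q_9 = 1*811 + 449 = 1260.
Check: 12151^2 - 93*1260^2 = 147646801 - 147646800 = 1, so (x, y) = (12151, 1260) solves the equation, and by the theorem it is the least positive solution.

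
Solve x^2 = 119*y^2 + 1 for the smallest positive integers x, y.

First expand sqrt(119) as a continued fraction. With x_i = (sqrt(119) + m_i)/d_i and (m_0, d_0) = (0, 1): a_0 = floor(sqrt(119)) = 10, since 10^2 = 100 <= 119 < 121 = 11^2.
Iterate m_{i+1} = d_i*a_i - m_i, d_{i+1} = (119 - m_{i+1}^2)/d_i, a_{i+1} = floor((a_0 + m_{i+1})/d_{i+1}):
  m_1 = 1*10 - 0 = 10, d_1 = (119 - 10^2)/1 = 19/1 = 19, a_1 = floor((10 + 10)/19) = 1.
  m_2 = 19*1 - 10 = 9, d_2 = (119 - 9^2)/19 = 38/19 = 2, a_2 = floor((10 + 9)/2) = 9.
  m_3 = 2*9 - 9 = 9, d_3 = (119 - 9^2)/2 = 38/2 = 19, a_3 = floor((10 + 9)/19) = 1.
  m_4 = 19*1 - 9 = 10, d_4 = (119 - 10^2)/19 = 19/19 = 1, a_4 = floor((10 + 10)/1) = 20.
  m_5 = 1*20 - 10 = 10, d_5 = (119 - 10^2)/1 = 19/1 = 19: (m_5, d_5) = (m_1, d_1) = (10, 19), so from here the quotients repeat a_1, ..., a_4; the period length is 4.
So sqrt(119) = [10; (1, 9, 1, 20)] with period length k = 4.
k is even, so the fundamental solution of x^2 - 119y^2 = 1 is (p_{k-1}, q_{k-1}) = (p_3, q_3); compute convergents through index 3.
Convergents (p_i = a_i*p_{i-1} + p_{i-2}, q_i = a_i*q_{i-1} + q_{i-2} with p_{-2}=0, p_{-1}=1, q_{-2}=1, q_{-1}=0):
  i=0: a_0=10, p_0 = 10*1 + 0 = 10, q_0 = 10*0 + 1 = 1.
  i=1: a_1=1, p_1 = 1*10 + 1 = 11, q_1 = 1*1 + 0 = 1.
  i=2: a_2=9, p_2 = 9*11 + 10 = 109, q_2 = 9*1 + 1 = 10.
  i=3: a_3=1, p_3 = 1*109 + 11 = 120, q_3 = 1*10 + 1 = 11.
Check: 120^2 - 119*11^2 = 14400 - 14399 = 1, so (x, y) = (120, 11) solves the equation, and by the theorem it is the least positive solution.

(x, y) = (120, 11)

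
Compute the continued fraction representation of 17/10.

[1; 1, 2, 3]

Run the Euclidean algorithm on 17 and 10; the successive quotients are the partial quotients a_0, a_1, ... (each step inverts the fractional part left over by the previous one):
  17 = 1*10 + 7, so a_0 = 1.
  10 = 1*7 + 3, so a_1 = 1.
  7 = 2*3 + 1, so a_2 = 2.
  3 = 3*1 + 0, so a_3 = 3.
The remainder reaches 0 after 4 divisions, so the expansion has 4 partial quotients, read off in order.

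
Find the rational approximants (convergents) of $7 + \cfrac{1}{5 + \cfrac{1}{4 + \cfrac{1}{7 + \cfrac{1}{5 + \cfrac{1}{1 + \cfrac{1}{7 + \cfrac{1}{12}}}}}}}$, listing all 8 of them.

Using the convergent recurrence p_i = a_i*p_{i-1} + p_{i-2}, q_i = a_i*q_{i-1} + q_{i-2} with p_{-2}=0, p_{-1}=1, q_{-2}=1, q_{-1}=0:
  i=0: a_0=7, p_0 = 7*1 + 0 = 7, q_0 = 7*0 + 1 = 1.
  i=1: a_1=5, p_1 = 5*7 + 1 = 36, q_1 = 5*1 + 0 = 5.
  i=2: a_2=4, p_2 = 4*36 + 7 = 151, q_2 = 4*5 + 1 = 21.
  i=3: a_3=7, p_3 = 7*151 + 36 = 1093, q_3 = 7*21 + 5 = 152.
  i=4: a_4=5, p_4 = 5*1093 + 151 = 5616, q_4 = 5*152 + 21 = 781.
  i=5: a_5=1, p_5 = 1*5616 + 1093 = 6709, q_5 = 1*781 + 152 = 933.
  i=6: a_6=7, p_6 = 7*6709 + 5616 = 52579, q_6 = 7*933 + 781 = 7312.
  i=7: a_7=12, p_7 = 12*52579 + 6709 = 637657, q_7 = 12*7312 + 933 = 88677.

7/1, 36/5, 151/21, 1093/152, 5616/781, 6709/933, 52579/7312, 637657/88677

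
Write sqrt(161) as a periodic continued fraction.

Write x_i = (sqrt(161) + m_i)/d_i with (m_0, d_0) = (0, 1). a_0 = floor(sqrt(161)) = 12, since 12^2 = 144 <= 161 < 169 = 13^2.
Iterate m_{i+1} = d_i*a_i - m_i, d_{i+1} = (161 - m_{i+1}^2)/d_i, a_{i+1} = floor((a_0 + m_{i+1})/d_{i+1}):
  m_1 = 1*12 - 0 = 12, d_1 = (161 - 12^2)/1 = 17/1 = 17, a_1 = floor((12 + 12)/17) = 1.
  m_2 = 17*1 - 12 = 5, d_2 = (161 - 5^2)/17 = 136/17 = 8, a_2 = floor((12 + 5)/8) = 2.
  m_3 = 8*2 - 5 = 11, d_3 = (161 - 11^2)/8 = 40/8 = 5, a_3 = floor((12 + 11)/5) = 4.
  m_4 = 5*4 - 11 = 9, d_4 = (161 - 9^2)/5 = 80/5 = 16, a_4 = floor((12 + 9)/16) = 1.
  m_5 = 16*1 - 9 = 7, d_5 = (161 - 7^2)/16 = 112/16 = 7, a_5 = floor((12 + 7)/7) = 2.
  m_6 = 7*2 - 7 = 7, d_6 = (161 - 7^2)/7 = 112/7 = 16, a_6 = floor((12 + 7)/16) = 1.
  m_7 = 16*1 - 7 = 9, d_7 = (161 - 9^2)/16 = 80/16 = 5, a_7 = floor((12 + 9)/5) = 4.
  m_8 = 5*4 - 9 = 11, d_8 = (161 - 11^2)/5 = 40/5 = 8, a_8 = floor((12 + 11)/8) = 2.
  m_9 = 8*2 - 11 = 5, d_9 = (161 - 5^2)/8 = 136/8 = 17, a_9 = floor((12 + 5)/17) = 1.
  m_10 = 17*1 - 5 = 12, d_10 = (161 - 12^2)/17 = 17/17 = 1, a_10 = floor((12 + 12)/1) = 24.
  m_11 = 1*24 - 12 = 12, d_11 = (161 - 12^2)/1 = 17/1 = 17: (m_11, d_11) = (m_1, d_1) = (12, 17), so from here the quotients repeat a_1, ..., a_10; the period length is 10.
Hence the expansion of sqrt(161) is a_0 = 12 followed by the repeating block 1, 2, 4, 1, 2, 1, 4, 2, 1, 24 (period 10).

[12; (1, 2, 4, 1, 2, 1, 4, 2, 1, 24)]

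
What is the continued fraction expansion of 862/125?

[6; 1, 8, 1, 1, 1, 1, 2]

Run the Euclidean algorithm on 862 and 125; the successive quotients are the partial quotients a_0, a_1, ... (each step inverts the fractional part left over by the previous one):
  862 = 6*125 + 112, so a_0 = 6.
  125 = 1*112 + 13, so a_1 = 1.
  112 = 8*13 + 8, so a_2 = 8.
  13 = 1*8 + 5, so a_3 = 1.
  8 = 1*5 + 3, so a_4 = 1.
  5 = 1*3 + 2, so a_5 = 1.
  3 = 1*2 + 1, so a_6 = 1.
  2 = 2*1 + 0, so a_7 = 2.
The remainder reaches 0 after 8 divisions, so the expansion has 8 partial quotients, read off in order.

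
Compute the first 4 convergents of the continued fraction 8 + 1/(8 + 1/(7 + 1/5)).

Using the convergent recurrence p_i = a_i*p_{i-1} + p_{i-2}, q_i = a_i*q_{i-1} + q_{i-2} with p_{-2}=0, p_{-1}=1, q_{-2}=1, q_{-1}=0:
  i=0: a_0=8, p_0 = 8*1 + 0 = 8, q_0 = 8*0 + 1 = 1.
  i=1: a_1=8, p_1 = 8*8 + 1 = 65, q_1 = 8*1 + 0 = 8.
  i=2: a_2=7, p_2 = 7*65 + 8 = 463, q_2 = 7*8 + 1 = 57.
  i=3: a_3=5, p_3 = 5*463 + 65 = 2380, q_3 = 5*57 + 8 = 293.

8/1, 65/8, 463/57, 2380/293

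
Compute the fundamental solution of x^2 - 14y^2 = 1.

(x, y) = (15, 4)

First expand sqrt(14) as a continued fraction. With x_i = (sqrt(14) + m_i)/d_i and (m_0, d_0) = (0, 1): a_0 = floor(sqrt(14)) = 3, since 3^2 = 9 <= 14 < 16 = 4^2.
Iterate m_{i+1} = d_i*a_i - m_i, d_{i+1} = (14 - m_{i+1}^2)/d_i, a_{i+1} = floor((a_0 + m_{i+1})/d_{i+1}):
  m_1 = 1*3 - 0 = 3, d_1 = (14 - 3^2)/1 = 5/1 = 5, a_1 = floor((3 + 3)/5) = 1.
  m_2 = 5*1 - 3 = 2, d_2 = (14 - 2^2)/5 = 10/5 = 2, a_2 = floor((3 + 2)/2) = 2.
  m_3 = 2*2 - 2 = 2, d_3 = (14 - 2^2)/2 = 10/2 = 5, a_3 = floor((3 + 2)/5) = 1.
  m_4 = 5*1 - 2 = 3, d_4 = (14 - 3^2)/5 = 5/5 = 1, a_4 = floor((3 + 3)/1) = 6.
  m_5 = 1*6 - 3 = 3, d_5 = (14 - 3^2)/1 = 5/1 = 5: (m_5, d_5) = (m_1, d_1) = (3, 5), so from here the quotients repeat a_1, ..., a_4; the period length is 4.
So sqrt(14) = [3; (1, 2, 1, 6)] with period length k = 4.
k is even, so the fundamental solution of x^2 - 14y^2 = 1 is (p_{k-1}, q_{k-1}) = (p_3, q_3); compute convergents through index 3.
Convergents (p_i = a_i*p_{i-1} + p_{i-2}, q_i = a_i*q_{i-1} + q_{i-2} with p_{-2}=0, p_{-1}=1, q_{-2}=1, q_{-1}=0):
  i=0: a_0=3, p_0 = 3*1 + 0 = 3, q_0 = 3*0 + 1 = 1.
  i=1: a_1=1, p_1 = 1*3 + 1 = 4, q_1 = 1*1 + 0 = 1.
  i=2: a_2=2, p_2 = 2*4 + 3 = 11, q_2 = 2*1 + 1 = 3.
  i=3: a_3=1, p_3 = 1*11 + 4 = 15, q_3 = 1*3 + 1 = 4.
Check: 15^2 - 14*4^2 = 225 - 224 = 1, so (x, y) = (15, 4) solves the equation, and by the theorem it is the least positive solution.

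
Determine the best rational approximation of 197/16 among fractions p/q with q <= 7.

37/3

Expand x = 197/16 as a continued fraction with the Euclidean algorithm:
  197 = 12*16 + 5, so a_0 = 12.
  16 = 3*5 + 1, so a_1 = 3.
  5 = 5*1 + 0, so a_2 = 5.
so x = [12; 3, 5].
Convergents (p_i = a_i*p_{i-1} + p_{i-2}, q_i = a_i*q_{i-1} + q_{i-2} with p_{-2}=0, p_{-1}=1, q_{-2}=1, q_{-1}=0), until the denominator exceeds 7:
  i=0: a_0=12, p_0 = 12*1 + 0 = 12, q_0 = 12*0 + 1 = 1.
  i=1: a_1=3, p_1 = 3*12 + 1 = 37, q_1 = 3*1 + 0 = 3.
  i=2: a_2=5, p_2 = 5*37 + 12 = 197, q_2 = 5*3 + 1 = 16.
q_2 = 16 > 7, so the last convergent with denominator <= 7 is p_1/q_1 = 37/3.
The closest fraction with denominator <= 7 is either p_1/q_1 or the intermediate fraction (k*p_1 + p_0)/(k*q_1 + q_0) with the largest k >= 1 whose denominator stays <= 7; these approach x as k grows, and every other convergent or intermediate fraction in range is farther away.
Largest k: floor((7 - q_0)/q_1) = floor((7 - 1)/3) = 2.
That gives (2*37 + 12)/(2*3 + 1) = 86/7.
Compare the errors: |x - 37/3| = |197*3 - 37*16|/(16*3) = 1/48, and |x - 86/7| = |197*7 - 86*16|/(16*7) = 3/112.
Cross-multiplying, 1*112 = 112 < 144 = 3*48, so 1/48 is smaller: the convergent 37/3 is closer to x than 86/7.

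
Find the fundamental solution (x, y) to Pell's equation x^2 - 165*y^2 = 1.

(x, y) = (1079, 84)

First expand sqrt(165) as a continued fraction. With x_i = (sqrt(165) + m_i)/d_i and (m_0, d_0) = (0, 1): a_0 = floor(sqrt(165)) = 12, since 12^2 = 144 <= 165 < 169 = 13^2.
Iterate m_{i+1} = d_i*a_i - m_i, d_{i+1} = (165 - m_{i+1}^2)/d_i, a_{i+1} = floor((a_0 + m_{i+1})/d_{i+1}):
  m_1 = 1*12 - 0 = 12, d_1 = (165 - 12^2)/1 = 21/1 = 21, a_1 = floor((12 + 12)/21) = 1.
  m_2 = 21*1 - 12 = 9, d_2 = (165 - 9^2)/21 = 84/21 = 4, a_2 = floor((12 + 9)/4) = 5.
  m_3 = 4*5 - 9 = 11, d_3 = (165 - 11^2)/4 = 44/4 = 11, a_3 = floor((12 + 11)/11) = 2.
  m_4 = 11*2 - 11 = 11, d_4 = (165 - 11^2)/11 = 44/11 = 4, a_4 = floor((12 + 11)/4) = 5.
  m_5 = 4*5 - 11 = 9, d_5 = (165 - 9^2)/4 = 84/4 = 21, a_5 = floor((12 + 9)/21) = 1.
  m_6 = 21*1 - 9 = 12, d_6 = (165 - 12^2)/21 = 21/21 = 1, a_6 = floor((12 + 12)/1) = 24.
  m_7 = 1*24 - 12 = 12, d_7 = (165 - 12^2)/1 = 21/1 = 21: (m_7, d_7) = (m_1, d_1) = (12, 21), so from here the quotients repeat a_1, ..., a_6; the period length is 6.
So sqrt(165) = [12; (1, 5, 2, 5, 1, 24)] with period length k = 6.
k is even, so the fundamental solution of x^2 - 165y^2 = 1 is (p_{k-1}, q_{k-1}) = (p_5, q_5); compute convergents through index 5.
Convergents (p_i = a_i*p_{i-1} + p_{i-2}, q_i = a_i*q_{i-1} + q_{i-2} with p_{-2}=0, p_{-1}=1, q_{-2}=1, q_{-1}=0):
  i=0: a_0=12, p_0 = 12*1 + 0 = 12, q_0 = 12*0 + 1 = 1.
  i=1: a_1=1, p_1 = 1*12 + 1 = 13, q_1 = 1*1 + 0 = 1.
  i=2: a_2=5, p_2 = 5*13 + 12 = 77, q_2 = 5*1 + 1 = 6.
  i=3: a_3=2, p_3 = 2*77 + 13 = 167, q_3 = 2*6 + 1 = 13.
  i=4: a_4=5, p_4 = 5*167 + 77 = 912, q_4 = 5*13 + 6 = 71.
  i=5: a_5=1, p_5 = 1*912 + 167 = 1079, q_5 = 1*71 + 13 = 84.
Check: 1079^2 - 165*84^2 = 1164241 - 1164240 = 1, so (x, y) = (1079, 84) solves the equation, and by the theorem it is the least positive solution.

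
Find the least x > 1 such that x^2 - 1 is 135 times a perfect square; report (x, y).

(x, y) = (244, 21)

First expand sqrt(135) as a continued fraction. With x_i = (sqrt(135) + m_i)/d_i and (m_0, d_0) = (0, 1): a_0 = floor(sqrt(135)) = 11, since 11^2 = 121 <= 135 < 144 = 12^2.
Iterate m_{i+1} = d_i*a_i - m_i, d_{i+1} = (135 - m_{i+1}^2)/d_i, a_{i+1} = floor((a_0 + m_{i+1})/d_{i+1}):
  m_1 = 1*11 - 0 = 11, d_1 = (135 - 11^2)/1 = 14/1 = 14, a_1 = floor((11 + 11)/14) = 1.
  m_2 = 14*1 - 11 = 3, d_2 = (135 - 3^2)/14 = 126/14 = 9, a_2 = floor((11 + 3)/9) = 1.
  m_3 = 9*1 - 3 = 6, d_3 = (135 - 6^2)/9 = 99/9 = 11, a_3 = floor((11 + 6)/11) = 1.
  m_4 = 11*1 - 6 = 5, d_4 = (135 - 5^2)/11 = 110/11 = 10, a_4 = floor((11 + 5)/10) = 1.
  m_5 = 10*1 - 5 = 5, d_5 = (135 - 5^2)/10 = 110/10 = 11, a_5 = floor((11 + 5)/11) = 1.
  m_6 = 11*1 - 5 = 6, d_6 = (135 - 6^2)/11 = 99/11 = 9, a_6 = floor((11 + 6)/9) = 1.
  m_7 = 9*1 - 6 = 3, d_7 = (135 - 3^2)/9 = 126/9 = 14, a_7 = floor((11 + 3)/14) = 1.
  m_8 = 14*1 - 3 = 11, d_8 = (135 - 11^2)/14 = 14/14 = 1, a_8 = floor((11 + 11)/1) = 22.
  m_9 = 1*22 - 11 = 11, d_9 = (135 - 11^2)/1 = 14/1 = 14: (m_9, d_9) = (m_1, d_1) = (11, 14), so from here the quotients repeat a_1, ..., a_8; the period length is 8.
So sqrt(135) = [11; (1, 1, 1, 1, 1, 1, 1, 22)] with period length k = 8.
k is even, so the fundamental solution of x^2 - 135y^2 = 1 is (p_{k-1}, q_{k-1}) = (p_7, q_7); compute convergents through index 7.
Convergents (p_i = a_i*p_{i-1} + p_{i-2}, q_i = a_i*q_{i-1} + q_{i-2} with p_{-2}=0, p_{-1}=1, q_{-2}=1, q_{-1}=0):
  i=0: a_0=11, p_0 = 11*1 + 0 = 11, q_0 = 11*0 + 1 = 1.
  i=1: a_1=1, p_1 = 1*11 + 1 = 12, q_1 = 1*1 + 0 = 1.
  i=2: a_2=1, p_2 = 1*12 + 11 = 23, q_2 = 1*1 + 1 = 2.
  i=3: a_3=1, p_3 = 1*23 + 12 = 35, q_3 = 1*2 + 1 = 3.
  i=4: a_4=1, p_4 = 1*35 + 23 = 58, q_4 = 1*3 + 2 = 5.
  i=5: a_5=1, p_5 = 1*58 + 35 = 93, q_5 = 1*5 + 3 = 8.
  i=6: a_6=1, p_6 = 1*93 + 58 = 151, q_6 = 1*8 + 5 = 13.
  i=7: a_7=1, p_7 = 1*151 + 93 = 244, q_7 = 1*13 + 8 = 21.
Check: 244^2 - 135*21^2 = 59536 - 59535 = 1, so (x, y) = (244, 21) solves the equation, and by the theorem it is the least positive solution.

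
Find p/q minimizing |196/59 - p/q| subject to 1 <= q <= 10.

Expand x = 196/59 as a continued fraction with the Euclidean algorithm:
  196 = 3*59 + 19, so a_0 = 3.
  59 = 3*19 + 2, so a_1 = 3.
  19 = 9*2 + 1, so a_2 = 9.
  2 = 2*1 + 0, so a_3 = 2.
so x = [3; 3, 9, 2].
Convergents (p_i = a_i*p_{i-1} + p_{i-2}, q_i = a_i*q_{i-1} + q_{i-2} with p_{-2}=0, p_{-1}=1, q_{-2}=1, q_{-1}=0), until the denominator exceeds 10:
  i=0: a_0=3, p_0 = 3*1 + 0 = 3, q_0 = 3*0 + 1 = 1.
  i=1: a_1=3, p_1 = 3*3 + 1 = 10, q_1 = 3*1 + 0 = 3.
  i=2: a_2=9, p_2 = 9*10 + 3 = 93, q_2 = 9*3 + 1 = 28.
q_2 = 28 > 10, so the last convergent with denominator <= 10 is p_1/q_1 = 10/3.
The closest fraction with denominator <= 10 is either p_1/q_1 or the intermediate fraction (k*p_1 + p_0)/(k*q_1 + q_0) with the largest k >= 1 whose denominator stays <= 10; these approach x as k grows, and every other convergent or intermediate fraction in range is farther away.
Largest k: floor((10 - q_0)/q_1) = floor((10 - 1)/3) = 3.
That gives (3*10 + 3)/(3*3 + 1) = 33/10.
Compare the errors: |x - 10/3| = |196*3 - 10*59|/(59*3) = 2/177, and |x - 33/10| = |196*10 - 33*59|/(59*10) = 13/590.
Cross-multiplying, 2*590 = 1180 < 2301 = 13*177, so 2/177 is smaller: the convergent 10/3 is closer to x than 33/10.

10/3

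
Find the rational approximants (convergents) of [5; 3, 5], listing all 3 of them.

5/1, 16/3, 85/16

Using the convergent recurrence p_i = a_i*p_{i-1} + p_{i-2}, q_i = a_i*q_{i-1} + q_{i-2} with p_{-2}=0, p_{-1}=1, q_{-2}=1, q_{-1}=0:
  i=0: a_0=5, p_0 = 5*1 + 0 = 5, q_0 = 5*0 + 1 = 1.
  i=1: a_1=3, p_1 = 3*5 + 1 = 16, q_1 = 3*1 + 0 = 3.
  i=2: a_2=5, p_2 = 5*16 + 5 = 85, q_2 = 5*3 + 1 = 16.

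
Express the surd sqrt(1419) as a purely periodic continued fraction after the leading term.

Write x_i = (sqrt(1419) + m_i)/d_i with (m_0, d_0) = (0, 1). a_0 = floor(sqrt(1419)) = 37, since 37^2 = 1369 <= 1419 < 1444 = 38^2.
Iterate m_{i+1} = d_i*a_i - m_i, d_{i+1} = (1419 - m_{i+1}^2)/d_i, a_{i+1} = floor((a_0 + m_{i+1})/d_{i+1}):
  m_1 = 1*37 - 0 = 37, d_1 = (1419 - 37^2)/1 = 50/1 = 50, a_1 = floor((37 + 37)/50) = 1.
  m_2 = 50*1 - 37 = 13, d_2 = (1419 - 13^2)/50 = 1250/50 = 25, a_2 = floor((37 + 13)/25) = 2.
  m_3 = 25*2 - 13 = 37, d_3 = (1419 - 37^2)/25 = 50/25 = 2, a_3 = floor((37 + 37)/2) = 37.
  m_4 = 2*37 - 37 = 37, d_4 = (1419 - 37^2)/2 = 50/2 = 25, a_4 = floor((37 + 37)/25) = 2.
  m_5 = 25*2 - 37 = 13, d_5 = (1419 - 13^2)/25 = 1250/25 = 50, a_5 = floor((37 + 13)/50) = 1.
  m_6 = 50*1 - 13 = 37, d_6 = (1419 - 37^2)/50 = 50/50 = 1, a_6 = floor((37 + 37)/1) = 74.
  m_7 = 1*74 - 37 = 37, d_7 = (1419 - 37^2)/1 = 50/1 = 50: (m_7, d_7) = (m_1, d_1) = (37, 50), so from here the quotients repeat a_1, ..., a_6; the period length is 6.
Hence the expansion of sqrt(1419) is a_0 = 37 followed by the repeating block 1, 2, 37, 2, 1, 74 (period 6).

[37; (1, 2, 37, 2, 1, 74)]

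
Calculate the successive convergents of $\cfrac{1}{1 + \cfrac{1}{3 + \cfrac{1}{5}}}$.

Using the convergent recurrence p_i = a_i*p_{i-1} + p_{i-2}, q_i = a_i*q_{i-1} + q_{i-2} with p_{-2}=0, p_{-1}=1, q_{-2}=1, q_{-1}=0:
  i=0: a_0=0, p_0 = 0*1 + 0 = 0, q_0 = 0*0 + 1 = 1.
  i=1: a_1=1, p_1 = 1*0 + 1 = 1, q_1 = 1*1 + 0 = 1.
  i=2: a_2=3, p_2 = 3*1 + 0 = 3, q_2 = 3*1 + 1 = 4.
  i=3: a_3=5, p_3 = 5*3 + 1 = 16, q_3 = 5*4 + 1 = 21.

0/1, 1/1, 3/4, 16/21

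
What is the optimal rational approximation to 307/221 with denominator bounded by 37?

25/18

Expand x = 307/221 as a continued fraction with the Euclidean algorithm:
  307 = 1*221 + 86, so a_0 = 1.
  221 = 2*86 + 49, so a_1 = 2.
  86 = 1*49 + 37, so a_2 = 1.
  49 = 1*37 + 12, so a_3 = 1.
  37 = 3*12 + 1, so a_4 = 3.
  12 = 12*1 + 0, so a_5 = 12.
so x = [1; 2, 1, 1, 3, 12].
Convergents (p_i = a_i*p_{i-1} + p_{i-2}, q_i = a_i*q_{i-1} + q_{i-2} with p_{-2}=0, p_{-1}=1, q_{-2}=1, q_{-1}=0), until the denominator exceeds 37:
  i=0: a_0=1, p_0 = 1*1 + 0 = 1, q_0 = 1*0 + 1 = 1.
  i=1: a_1=2, p_1 = 2*1 + 1 = 3, q_1 = 2*1 + 0 = 2.
  i=2: a_2=1, p_2 = 1*3 + 1 = 4, q_2 = 1*2 + 1 = 3.
  i=3: a_3=1, p_3 = 1*4 + 3 = 7, q_3 = 1*3 + 2 = 5.
  i=4: a_4=3, p_4 = 3*7 + 4 = 25, q_4 = 3*5 + 3 = 18.
  i=5: a_5=12, p_5 = 12*25 + 7 = 307, q_5 = 12*18 + 5 = 221.
q_5 = 221 > 37, so the last convergent with denominator <= 37 is p_4/q_4 = 25/18.
The closest fraction with denominator <= 37 is either p_4/q_4 or the intermediate fraction (k*p_4 + p_3)/(k*q_4 + q_3) with the largest k >= 1 whose denominator stays <= 37; these approach x as k grows, and every other convergent or intermediate fraction in range is farther away.
Largest k: floor((37 - q_3)/q_4) = floor((37 - 5)/18) = 1.
That gives (1*25 + 7)/(1*18 + 5) = 32/23.
Compare the errors: |x - 25/18| = |307*18 - 25*221|/(221*18) = 1/3978, and |x - 32/23| = |307*23 - 32*221|/(221*23) = 11/5083.
Cross-multiplying, 1*5083 = 5083 < 43758 = 11*3978, so 1/3978 is smaller: the convergent 25/18 is closer to x than 32/23.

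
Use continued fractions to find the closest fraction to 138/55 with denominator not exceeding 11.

5/2

Expand x = 138/55 as a continued fraction with the Euclidean algorithm:
  138 = 2*55 + 28, so a_0 = 2.
  55 = 1*28 + 27, so a_1 = 1.
  28 = 1*27 + 1, so a_2 = 1.
  27 = 27*1 + 0, so a_3 = 27.
so x = [2; 1, 1, 27].
Convergents (p_i = a_i*p_{i-1} + p_{i-2}, q_i = a_i*q_{i-1} + q_{i-2} with p_{-2}=0, p_{-1}=1, q_{-2}=1, q_{-1}=0), until the denominator exceeds 11:
  i=0: a_0=2, p_0 = 2*1 + 0 = 2, q_0 = 2*0 + 1 = 1.
  i=1: a_1=1, p_1 = 1*2 + 1 = 3, q_1 = 1*1 + 0 = 1.
  i=2: a_2=1, p_2 = 1*3 + 2 = 5, q_2 = 1*1 + 1 = 2.
  i=3: a_3=27, p_3 = 27*5 + 3 = 138, q_3 = 27*2 + 1 = 55.
q_3 = 55 > 11, so the last convergent with denominator <= 11 is p_2/q_2 = 5/2.
The closest fraction with denominator <= 11 is either p_2/q_2 or the intermediate fraction (k*p_2 + p_1)/(k*q_2 + q_1) with the largest k >= 1 whose denominator stays <= 11; these approach x as k grows, and every other convergent or intermediate fraction in range is farther away.
Largest k: floor((11 - q_1)/q_2) = floor((11 - 1)/2) = 5.
That gives (5*5 + 3)/(5*2 + 1) = 28/11.
Compare the errors: |x - 5/2| = |138*2 - 5*55|/(55*2) = 1/110, and |x - 28/11| = |138*11 - 28*55|/(55*11) = 22/605.
Cross-multiplying, 1*605 = 605 < 2420 = 22*110, so 1/110 is smaller: the convergent 5/2 is closer to x than 28/11.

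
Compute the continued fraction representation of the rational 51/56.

[0; 1, 10, 5]

Run the Euclidean algorithm on 51 and 56; the successive quotients are the partial quotients a_0, a_1, ... (each step inverts the fractional part left over by the previous one):
  51 = 0*56 + 51, so a_0 = 0.
  56 = 1*51 + 5, so a_1 = 1.
  51 = 10*5 + 1, so a_2 = 10.
  5 = 5*1 + 0, so a_3 = 5.
The remainder reaches 0 after 4 divisions, so the expansion has 4 partial quotients, read off in order.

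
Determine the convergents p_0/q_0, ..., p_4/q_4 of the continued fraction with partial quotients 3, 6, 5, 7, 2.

Using the convergent recurrence p_i = a_i*p_{i-1} + p_{i-2}, q_i = a_i*q_{i-1} + q_{i-2} with p_{-2}=0, p_{-1}=1, q_{-2}=1, q_{-1}=0:
  i=0: a_0=3, p_0 = 3*1 + 0 = 3, q_0 = 3*0 + 1 = 1.
  i=1: a_1=6, p_1 = 6*3 + 1 = 19, q_1 = 6*1 + 0 = 6.
  i=2: a_2=5, p_2 = 5*19 + 3 = 98, q_2 = 5*6 + 1 = 31.
  i=3: a_3=7, p_3 = 7*98 + 19 = 705, q_3 = 7*31 + 6 = 223.
  i=4: a_4=2, p_4 = 2*705 + 98 = 1508, q_4 = 2*223 + 31 = 477.

3/1, 19/6, 98/31, 705/223, 1508/477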